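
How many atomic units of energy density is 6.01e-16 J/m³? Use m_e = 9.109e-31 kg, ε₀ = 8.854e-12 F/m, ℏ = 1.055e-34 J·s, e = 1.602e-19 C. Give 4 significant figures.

atomic unit of energy density: u_au = E_h/a₀³ = m_e⁴e¹⁰/((4πε₀)⁵ℏ⁸) = 2.929e13 J/m³.
6.01e-16 / 2.929e13 = 2.052e-29

2.052e-29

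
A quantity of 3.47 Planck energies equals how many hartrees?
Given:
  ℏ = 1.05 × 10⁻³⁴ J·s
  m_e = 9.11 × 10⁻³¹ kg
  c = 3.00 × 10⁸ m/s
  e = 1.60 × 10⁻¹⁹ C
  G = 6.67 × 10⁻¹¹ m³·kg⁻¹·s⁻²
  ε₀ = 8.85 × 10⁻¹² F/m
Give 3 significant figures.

1.55 × 10²⁷

Planck energy: E_P = √(ℏc⁵/G) = 1.96 × 10⁹ J
hartree: E_h = m_e e⁴/(4πε₀ℏ)² = 4.38 × 10⁻¹⁸ J
3.47 × 1.96 × 10⁹ / 4.38 × 10⁻¹⁸ = 1.55 × 10²⁷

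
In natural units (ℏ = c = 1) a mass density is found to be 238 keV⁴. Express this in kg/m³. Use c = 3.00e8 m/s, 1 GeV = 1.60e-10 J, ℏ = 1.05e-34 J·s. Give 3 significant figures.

0.0554 kg/m³

Mass density is [E]/(c²[L]³) = [E]⁴/(ℏ³c⁵).
1 GeV⁴ → 1/(ℏ³c⁵) × (1 GeV in J)⁴ = 2.33e20 kg/m³.
Convert the energy scale: 238 keV⁴ = 2.38e-22 GeV⁴.
Result: 2.38e-22 × 2.33e20 = 0.0554 kg/m³.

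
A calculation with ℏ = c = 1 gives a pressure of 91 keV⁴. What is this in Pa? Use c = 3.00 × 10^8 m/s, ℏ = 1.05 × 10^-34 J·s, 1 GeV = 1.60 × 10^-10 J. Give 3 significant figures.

1.91 × 10^15 Pa

Pressure is [E]/[L]³ = [E]⁴/(ℏc)³.
1 GeV⁴ → 1/(ℏc)³ × (1 GeV in J)⁴ = 2.10 × 10^37 Pa.
Convert the energy scale: 91 keV⁴ = 9.10 × 10^-23 GeV⁴.
Result: 9.10 × 10^-23 × 2.10 × 10^37 = 1.91 × 10^15 Pa.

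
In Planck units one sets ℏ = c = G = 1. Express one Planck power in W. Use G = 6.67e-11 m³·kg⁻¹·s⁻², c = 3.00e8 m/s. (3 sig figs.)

3.64e52 W

P_P = c⁵/G
  = 2.43e42 / 6.67e-11
  = 3.64e52 W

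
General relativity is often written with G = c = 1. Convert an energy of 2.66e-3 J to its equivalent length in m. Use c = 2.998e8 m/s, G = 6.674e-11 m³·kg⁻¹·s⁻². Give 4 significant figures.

Energy → length via G/c⁴.
2.66e-3 J × (G/c⁴) = 2.198e-47 m

2.198e-47 m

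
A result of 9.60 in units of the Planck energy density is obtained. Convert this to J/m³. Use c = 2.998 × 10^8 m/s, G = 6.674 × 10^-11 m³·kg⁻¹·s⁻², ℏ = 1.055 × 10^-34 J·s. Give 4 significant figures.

4.447 × 10^114 J/m³

One Planck energy density: u_P = c⁷/(ℏG²) = 4.632 × 10^113 J/m³.
9.60 × 4.632 × 10^113 J/m³ = 4.447 × 10^114 J/m³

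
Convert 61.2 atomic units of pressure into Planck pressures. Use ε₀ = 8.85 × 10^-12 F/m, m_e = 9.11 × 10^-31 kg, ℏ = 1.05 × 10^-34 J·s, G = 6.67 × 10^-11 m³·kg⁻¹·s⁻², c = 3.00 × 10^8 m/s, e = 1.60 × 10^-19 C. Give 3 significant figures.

atomic unit of pressure: P_au = E_h/a₀³ = m_e⁴e¹⁰/((4πε₀)⁵ℏ⁸) = 3.01 × 10^13 Pa
Planck pressure: p_P = c⁷/(ℏG²) = 4.68 × 10^113 Pa
61.2 × 3.01 × 10^13 / 4.68 × 10^113 = 3.94 × 10^-99

3.94 × 10^-99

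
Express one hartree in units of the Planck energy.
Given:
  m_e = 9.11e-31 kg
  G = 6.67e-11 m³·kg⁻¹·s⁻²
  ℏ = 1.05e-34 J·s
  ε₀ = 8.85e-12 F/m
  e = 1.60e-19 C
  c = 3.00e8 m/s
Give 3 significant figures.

hartree: E_h = m_e e⁴/(4πε₀ℏ)² = 4.38e-18 J
Planck energy: E_P = √(ℏc⁵/G) = 1.96e9 J
ratio = 4.38e-18 / 1.96e9 = 2.24e-27

2.24e-27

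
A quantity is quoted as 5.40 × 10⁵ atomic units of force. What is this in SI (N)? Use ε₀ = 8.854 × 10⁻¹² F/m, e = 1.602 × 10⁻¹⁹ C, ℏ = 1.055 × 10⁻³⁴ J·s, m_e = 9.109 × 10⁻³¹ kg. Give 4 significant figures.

0.04439 N

One atomic unit of force: F_au = E_h/a₀ = m_e²e⁶/((4πε₀)³ℏ⁴) = 8.220 × 10⁻⁸ N.
5.40 × 10⁵ × 8.220 × 10⁻⁸ N = 0.04439 N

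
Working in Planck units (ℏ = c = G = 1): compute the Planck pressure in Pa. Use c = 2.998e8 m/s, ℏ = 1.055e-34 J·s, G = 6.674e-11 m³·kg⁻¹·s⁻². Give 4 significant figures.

From ℏ = c = G = 1 the pressure scale is p_P = c⁷/(ℏG²).
  = 2.177e59 / 4.699e-55
  = 4.632e113 Pa

4.632e113 Pa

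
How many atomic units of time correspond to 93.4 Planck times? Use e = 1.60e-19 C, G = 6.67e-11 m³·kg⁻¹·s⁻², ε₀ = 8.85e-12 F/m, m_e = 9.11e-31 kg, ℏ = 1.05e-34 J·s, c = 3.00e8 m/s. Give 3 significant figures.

2.09e-25

Planck time: t_P = √(ℏG/c⁵) = 5.37e-44 s
atomic unit of time: τ_au = (4πε₀)²ℏ³/(m_e e⁴) = 2.40e-17 s
93.4 × 5.37e-44 / 2.40e-17 = 2.09e-25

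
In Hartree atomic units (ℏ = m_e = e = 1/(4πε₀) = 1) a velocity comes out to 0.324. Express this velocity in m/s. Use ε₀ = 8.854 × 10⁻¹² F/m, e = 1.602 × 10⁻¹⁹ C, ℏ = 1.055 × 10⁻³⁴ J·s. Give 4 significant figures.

One atomic unit of velocity: v_au = e²/(4πε₀ℏ) = 2.186 × 10⁶ m/s.
0.324 × 2.186 × 10⁶ m/s = 7.084 × 10⁵ m/s

7.084 × 10⁵ m/s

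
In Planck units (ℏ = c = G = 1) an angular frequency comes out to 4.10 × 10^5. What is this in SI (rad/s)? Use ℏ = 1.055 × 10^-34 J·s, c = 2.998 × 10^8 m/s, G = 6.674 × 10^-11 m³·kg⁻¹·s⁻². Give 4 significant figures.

7.604 × 10^48 rad/s

One Planck angular frequency: ω_P = √(c⁵/(ℏG)) = 1.855 × 10^43 rad/s.
4.10 × 10^5 × 1.855 × 10^43 rad/s = 7.604 × 10^48 rad/s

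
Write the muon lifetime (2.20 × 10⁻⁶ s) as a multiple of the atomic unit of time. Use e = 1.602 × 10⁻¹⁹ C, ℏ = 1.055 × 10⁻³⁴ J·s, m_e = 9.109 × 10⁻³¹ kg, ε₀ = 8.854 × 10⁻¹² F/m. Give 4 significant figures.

9.080 × 10¹⁰

atomic unit of time: τ_au = (4πε₀)²ℏ³/(m_e e⁴) = 2.423 × 10⁻¹⁷ s.
2.20 × 10⁻⁶ / 2.423 × 10⁻¹⁷ = 9.080 × 10¹⁰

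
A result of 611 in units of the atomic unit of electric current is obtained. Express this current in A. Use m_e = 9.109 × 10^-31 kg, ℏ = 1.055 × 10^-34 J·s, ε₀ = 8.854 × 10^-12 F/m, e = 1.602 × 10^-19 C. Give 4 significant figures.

One atomic unit of electric current: I_au = e E_h/ℏ = m_e e⁵/((4πε₀)²ℏ³) = 6.612 × 10^-3 A.
611 × 6.612 × 10^-3 A = 4.040 A

4.040 A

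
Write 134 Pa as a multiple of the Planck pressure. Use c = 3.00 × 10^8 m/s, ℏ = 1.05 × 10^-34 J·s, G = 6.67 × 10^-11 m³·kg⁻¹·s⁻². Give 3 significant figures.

Planck pressure: p_P = c⁷/(ℏG²) = 4.68 × 10^113 Pa.
134 / 4.68 × 10^113 = 2.86 × 10^-112

2.86 × 10^-112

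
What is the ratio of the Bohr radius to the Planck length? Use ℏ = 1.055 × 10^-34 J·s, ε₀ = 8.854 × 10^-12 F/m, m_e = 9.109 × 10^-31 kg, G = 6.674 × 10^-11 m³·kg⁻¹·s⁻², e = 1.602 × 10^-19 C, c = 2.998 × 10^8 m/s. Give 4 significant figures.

3.277 × 10^24

Bohr radius: a₀ = 4πε₀ℏ²/(m_e e²) = 5.297 × 10^-11 m
Planck length: ℓ_P = √(ℏG/c³) = 1.616 × 10^-35 m
ratio = 5.297 × 10^-11 / 1.616 × 10^-35 = 3.277 × 10^24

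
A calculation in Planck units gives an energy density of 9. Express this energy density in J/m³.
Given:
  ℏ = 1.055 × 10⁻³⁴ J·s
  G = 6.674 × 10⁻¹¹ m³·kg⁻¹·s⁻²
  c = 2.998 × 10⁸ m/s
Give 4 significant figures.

One Planck energy density: u_P = c⁷/(ℏG²) = 4.632 × 10¹¹³ J/m³.
9 × 4.632 × 10¹¹³ J/m³ = 4.169 × 10¹¹⁴ J/m³

4.169 × 10¹¹⁴ J/m³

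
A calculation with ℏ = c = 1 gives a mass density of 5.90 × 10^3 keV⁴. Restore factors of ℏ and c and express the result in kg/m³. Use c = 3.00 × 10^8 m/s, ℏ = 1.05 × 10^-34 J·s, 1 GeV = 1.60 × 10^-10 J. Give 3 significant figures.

1.37 kg/m³

Mass density is [E]/(c²[L]³) = [E]⁴/(ℏ³c⁵).
1 GeV⁴ → 1/(ℏ³c⁵) × (1 GeV in J)⁴ = 2.33 × 10^20 kg/m³.
Convert the energy scale: 5.90 × 10^3 keV⁴ = 5.90 × 10^-21 GeV⁴.
Result: 5.90 × 10^-21 × 2.33 × 10^20 = 1.37 kg/m³.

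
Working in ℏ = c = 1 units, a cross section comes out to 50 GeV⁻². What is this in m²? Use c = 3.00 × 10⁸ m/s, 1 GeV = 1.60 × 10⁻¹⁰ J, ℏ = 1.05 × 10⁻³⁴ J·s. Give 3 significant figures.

Area is [L]² = [E]⁻²·(ℏc)²; restore (ℏc)².
1 GeV⁻² → (ℏc)² × (1 GeV in J)⁻² = 3.88 × 10⁻³² m².
Result: 50 × 3.88 × 10⁻³² = 1.94 × 10⁻³⁰ m².

1.94 × 10⁻³⁰ m²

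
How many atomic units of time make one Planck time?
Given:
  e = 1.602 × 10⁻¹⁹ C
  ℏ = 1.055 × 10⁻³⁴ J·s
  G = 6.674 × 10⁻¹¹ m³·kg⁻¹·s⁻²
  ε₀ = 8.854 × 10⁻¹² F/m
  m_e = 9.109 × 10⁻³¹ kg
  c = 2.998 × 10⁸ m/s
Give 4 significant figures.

2.225 × 10⁻²⁷

Planck time: t_P = √(ℏG/c⁵) = 5.392 × 10⁻⁴⁴ s
atomic unit of time: τ_au = (4πε₀)²ℏ³/(m_e e⁴) = 2.423 × 10⁻¹⁷ s
ratio = 5.392 × 10⁻⁴⁴ / 2.423 × 10⁻¹⁷ = 2.225 × 10⁻²⁷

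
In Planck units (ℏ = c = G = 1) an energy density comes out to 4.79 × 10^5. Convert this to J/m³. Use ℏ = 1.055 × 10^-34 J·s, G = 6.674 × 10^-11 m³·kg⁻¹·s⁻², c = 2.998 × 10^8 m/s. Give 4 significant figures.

2.219 × 10^119 J/m³

One Planck energy density: u_P = c⁷/(ℏG²) = 4.632 × 10^113 J/m³.
4.79 × 10^5 × 4.632 × 10^113 J/m³ = 2.219 × 10^119 J/m³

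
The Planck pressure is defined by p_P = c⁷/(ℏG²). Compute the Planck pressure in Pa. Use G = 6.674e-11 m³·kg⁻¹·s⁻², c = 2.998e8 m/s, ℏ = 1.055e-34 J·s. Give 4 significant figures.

p_P = c⁷/(ℏG²)
  = 2.177e59 / 4.699e-55
  = 4.632e113 Pa

4.632e113 Pa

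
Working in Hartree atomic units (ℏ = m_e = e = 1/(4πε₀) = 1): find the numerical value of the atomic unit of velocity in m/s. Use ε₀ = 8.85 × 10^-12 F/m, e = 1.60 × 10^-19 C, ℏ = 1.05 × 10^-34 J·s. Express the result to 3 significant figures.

Dimensional analysis gives v_au = e²/(4πε₀ℏ).
  = 2.56 × 10^-38 / 1.17 × 10^-44
  = 2.19 × 10^6 m/s

2.19 × 10^6 m/s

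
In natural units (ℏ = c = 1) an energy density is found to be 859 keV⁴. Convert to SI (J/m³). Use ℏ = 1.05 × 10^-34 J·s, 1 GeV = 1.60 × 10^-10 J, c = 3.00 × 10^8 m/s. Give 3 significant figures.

[E]/[L]³ = [E]⁴/(ℏc)³; restore (ℏc)⁻³.
1 GeV⁴ → 1/(ℏc)³ × (1 GeV in J)⁴ = 2.10 × 10^37 J/m³.
Convert the energy scale: 859 keV⁴ = 8.59 × 10^-22 GeV⁴.
Result: 8.59 × 10^-22 × 2.10 × 10^37 = 1.80 × 10^16 J/m³.

1.80 × 10^16 J/m³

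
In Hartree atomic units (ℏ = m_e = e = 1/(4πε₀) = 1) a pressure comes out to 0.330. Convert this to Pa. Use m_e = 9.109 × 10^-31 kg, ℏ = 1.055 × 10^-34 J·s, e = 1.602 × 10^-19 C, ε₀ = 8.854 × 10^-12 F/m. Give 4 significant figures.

9.666 × 10^12 Pa

One atomic unit of pressure: P_au = E_h/a₀³ = m_e⁴e¹⁰/((4πε₀)⁵ℏ⁸) = 2.929 × 10^13 Pa.
0.330 × 2.929 × 10^13 Pa = 9.666 × 10^12 Pa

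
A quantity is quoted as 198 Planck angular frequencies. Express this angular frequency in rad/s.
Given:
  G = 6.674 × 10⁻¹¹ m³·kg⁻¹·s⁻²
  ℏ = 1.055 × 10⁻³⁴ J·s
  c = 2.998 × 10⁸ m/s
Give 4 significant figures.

3.672 × 10⁴⁵ rad/s

One Planck angular frequency: ω_P = √(c⁵/(ℏG)) = 1.855 × 10⁴³ rad/s.
198 × 1.855 × 10⁴³ rad/s = 3.672 × 10⁴⁵ rad/s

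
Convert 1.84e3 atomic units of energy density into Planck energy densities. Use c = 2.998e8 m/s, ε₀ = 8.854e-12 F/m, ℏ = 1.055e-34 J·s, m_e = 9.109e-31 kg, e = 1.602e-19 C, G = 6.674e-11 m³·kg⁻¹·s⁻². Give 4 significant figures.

1.163e-97

atomic unit of energy density: u_au = E_h/a₀³ = m_e⁴e¹⁰/((4πε₀)⁵ℏ⁸) = 2.929e13 J/m³
Planck energy density: u_P = c⁷/(ℏG²) = 4.632e113 J/m³
1.84e3 × 2.929e13 / 4.632e113 = 1.163e-97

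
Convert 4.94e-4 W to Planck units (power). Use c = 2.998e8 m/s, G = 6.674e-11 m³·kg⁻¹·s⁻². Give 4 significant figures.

Planck power: P_P = c⁵/G = 3.629e52 W.
4.94e-4 / 3.629e52 = 1.361e-56

1.361e-56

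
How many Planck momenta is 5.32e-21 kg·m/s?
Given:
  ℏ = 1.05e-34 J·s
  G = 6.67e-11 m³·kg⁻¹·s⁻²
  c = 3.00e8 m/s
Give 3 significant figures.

8.16e-22

Planck momentum: p_P = √(ℏc³/G) = 6.52 kg·m/s.
5.32e-21 / 6.52 = 8.16e-22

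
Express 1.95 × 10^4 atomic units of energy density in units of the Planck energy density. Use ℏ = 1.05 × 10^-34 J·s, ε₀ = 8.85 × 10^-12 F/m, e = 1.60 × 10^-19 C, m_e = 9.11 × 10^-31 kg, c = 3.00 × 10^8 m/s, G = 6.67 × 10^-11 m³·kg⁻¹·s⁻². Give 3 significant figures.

atomic unit of energy density: u_au = E_h/a₀³ = m_e⁴e¹⁰/((4πε₀)⁵ℏ⁸) = 3.01 × 10^13 J/m³
Planck energy density: u_P = c⁷/(ℏG²) = 4.68 × 10^113 J/m³
1.95 × 10^4 × 3.01 × 10^13 / 4.68 × 10^113 = 1.25 × 10^-96

1.25 × 10^-96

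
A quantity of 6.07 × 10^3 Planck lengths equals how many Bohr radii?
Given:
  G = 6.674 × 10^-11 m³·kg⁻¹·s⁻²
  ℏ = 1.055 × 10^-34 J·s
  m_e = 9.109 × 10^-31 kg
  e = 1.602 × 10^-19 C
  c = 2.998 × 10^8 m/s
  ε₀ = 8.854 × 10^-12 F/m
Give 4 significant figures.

1.852 × 10^-21

Planck length: ℓ_P = √(ℏG/c³) = 1.616 × 10^-35 m
Bohr radius: a₀ = 4πε₀ℏ²/(m_e e²) = 5.297 × 10^-11 m
6.07 × 10^3 × 1.616 × 10^-35 / 5.297 × 10^-11 = 1.852 × 10^-21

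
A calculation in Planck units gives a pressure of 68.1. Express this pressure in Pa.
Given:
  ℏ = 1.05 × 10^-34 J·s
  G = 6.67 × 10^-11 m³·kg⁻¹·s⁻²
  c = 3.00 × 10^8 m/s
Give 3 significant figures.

3.19 × 10^115 Pa

One Planck pressure: p_P = c⁷/(ℏG²) = 4.68 × 10^113 Pa.
68.1 × 4.68 × 10^113 Pa = 3.19 × 10^115 Pa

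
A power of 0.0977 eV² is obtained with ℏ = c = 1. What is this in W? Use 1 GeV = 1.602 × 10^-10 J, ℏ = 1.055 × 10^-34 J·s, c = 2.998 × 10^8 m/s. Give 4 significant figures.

Power is [E]/[T] = [E]²/ℏ.
1 GeV² → 1/ℏ × (1 GeV in J)² = 2.433 × 10^14 W.
Convert the energy scale: 0.0977 eV² = 9.77 × 10^-20 GeV².
Result: 9.77 × 10^-20 × 2.433 × 10^14 = 2.377 × 10^-5 W.

2.377 × 10^-5 W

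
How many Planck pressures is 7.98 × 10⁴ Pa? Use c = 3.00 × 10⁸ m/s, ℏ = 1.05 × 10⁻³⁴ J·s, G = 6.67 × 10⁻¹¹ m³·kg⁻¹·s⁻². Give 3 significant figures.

Planck pressure: p_P = c⁷/(ℏG²) = 4.68 × 10¹¹³ Pa.
7.98 × 10⁴ / 4.68 × 10¹¹³ = 1.70 × 10⁻¹⁰⁹

1.70 × 10⁻¹⁰⁹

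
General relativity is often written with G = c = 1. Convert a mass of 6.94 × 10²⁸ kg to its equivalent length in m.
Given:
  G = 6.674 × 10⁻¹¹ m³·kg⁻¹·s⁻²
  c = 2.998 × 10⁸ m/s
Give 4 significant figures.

In G = c = 1 units mass has dimensions of length; the conversion factor is G/c².
6.94 × 10²⁸ kg × (G/c²) = 51.53 m

51.53 m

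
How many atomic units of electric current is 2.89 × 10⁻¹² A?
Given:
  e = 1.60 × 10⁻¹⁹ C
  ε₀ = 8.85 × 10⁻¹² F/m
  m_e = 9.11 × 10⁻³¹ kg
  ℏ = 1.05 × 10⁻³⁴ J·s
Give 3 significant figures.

atomic unit of electric current: I_au = e E_h/ℏ = m_e e⁵/((4πε₀)²ℏ³) = 6.67 × 10⁻³ A.
2.89 × 10⁻¹² / 6.67 × 10⁻³ = 4.33 × 10⁻¹⁰

4.33 × 10⁻¹⁰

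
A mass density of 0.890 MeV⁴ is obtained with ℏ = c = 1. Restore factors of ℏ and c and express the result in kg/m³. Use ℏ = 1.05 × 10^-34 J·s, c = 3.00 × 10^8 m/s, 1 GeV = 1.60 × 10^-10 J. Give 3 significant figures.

Mass density is [E]/(c²[L]³) = [E]⁴/(ℏ³c⁵).
1 GeV⁴ → 1/(ℏ³c⁵) × (1 GeV in J)⁴ = 2.33 × 10^20 kg/m³.
Convert the energy scale: 0.890 MeV⁴ = 8.90 × 10^-13 GeV⁴.
Result: 8.90 × 10^-13 × 2.33 × 10^20 = 2.07 × 10^8 kg/m³.

2.07 × 10^8 kg/m³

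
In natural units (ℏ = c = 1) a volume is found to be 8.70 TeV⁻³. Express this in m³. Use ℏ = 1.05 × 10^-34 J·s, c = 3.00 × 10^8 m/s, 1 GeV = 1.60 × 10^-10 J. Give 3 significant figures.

Volume is [L]³ = [E]⁻³·(ℏc)³.
1 GeV⁻³ → (ℏc)³ × (1 GeV in J)⁻³ = 7.63 × 10^-48 m³.
Convert the energy scale: 8.70 TeV⁻³ = 8.70 × 10^-9 GeV⁻³.
Result: 8.70 × 10^-9 × 7.63 × 10^-48 = 6.64 × 10^-56 m³.

6.64 × 10^-56 m³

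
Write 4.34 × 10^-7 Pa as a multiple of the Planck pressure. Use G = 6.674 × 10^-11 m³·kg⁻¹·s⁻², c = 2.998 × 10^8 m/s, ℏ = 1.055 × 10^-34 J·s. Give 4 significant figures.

Planck pressure: p_P = c⁷/(ℏG²) = 4.632 × 10^113 Pa.
4.34 × 10^-7 / 4.632 × 10^113 = 9.369 × 10^-121

9.369 × 10^-121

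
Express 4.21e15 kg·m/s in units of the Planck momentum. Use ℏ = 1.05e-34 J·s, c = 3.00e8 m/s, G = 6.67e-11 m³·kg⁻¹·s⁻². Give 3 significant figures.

Planck momentum: p_P = √(ℏc³/G) = 6.52 kg·m/s.
4.21e15 / 6.52 = 6.46e14

6.46e14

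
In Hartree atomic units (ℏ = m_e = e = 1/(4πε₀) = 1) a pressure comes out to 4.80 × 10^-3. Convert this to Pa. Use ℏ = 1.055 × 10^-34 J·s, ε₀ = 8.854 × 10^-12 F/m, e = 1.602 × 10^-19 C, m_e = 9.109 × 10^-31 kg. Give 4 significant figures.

1.406 × 10^11 Pa

One atomic unit of pressure: P_au = E_h/a₀³ = m_e⁴e¹⁰/((4πε₀)⁵ℏ⁸) = 2.929 × 10^13 Pa.
4.80 × 10^-3 × 2.929 × 10^13 Pa = 1.406 × 10^11 Pa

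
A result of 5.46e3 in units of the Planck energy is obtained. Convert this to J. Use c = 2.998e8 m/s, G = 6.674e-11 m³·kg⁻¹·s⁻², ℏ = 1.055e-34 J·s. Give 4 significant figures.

1.068e13 J

One Planck energy: E_P = √(ℏc⁵/G) = 1.957e9 J.
5.46e3 × 1.957e9 J = 1.068e13 J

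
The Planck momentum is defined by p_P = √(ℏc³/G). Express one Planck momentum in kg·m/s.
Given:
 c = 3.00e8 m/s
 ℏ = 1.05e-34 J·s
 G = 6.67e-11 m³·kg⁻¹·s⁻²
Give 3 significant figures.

6.52 kg·m/s

p_P = √(ℏc³/G)
  = √(42.5)
  = 6.52 kg·m/s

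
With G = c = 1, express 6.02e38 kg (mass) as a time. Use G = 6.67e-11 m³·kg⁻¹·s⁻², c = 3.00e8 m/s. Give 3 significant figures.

Mass → time via G/c³.
6.02e38 kg × (G/c³) = 1.49e3 s

1.49e3 s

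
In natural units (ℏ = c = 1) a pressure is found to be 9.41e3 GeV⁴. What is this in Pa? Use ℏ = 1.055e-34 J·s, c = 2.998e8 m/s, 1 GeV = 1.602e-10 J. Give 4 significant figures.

1.959e41 Pa

Pressure is [E]/[L]³ = [E]⁴/(ℏc)³.
1 GeV⁴ → 1/(ℏc)³ × (1 GeV in J)⁴ = 2.082e37 Pa.
Result: 9.41e3 × 2.082e37 = 1.959e41 Pa.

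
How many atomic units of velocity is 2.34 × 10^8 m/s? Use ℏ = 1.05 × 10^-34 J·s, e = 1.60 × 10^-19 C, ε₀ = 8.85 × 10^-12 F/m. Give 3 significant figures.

atomic unit of velocity: v_au = e²/(4πε₀ℏ) = 2.19 × 10^6 m/s.
2.34 × 10^8 / 2.19 × 10^6 = 107

107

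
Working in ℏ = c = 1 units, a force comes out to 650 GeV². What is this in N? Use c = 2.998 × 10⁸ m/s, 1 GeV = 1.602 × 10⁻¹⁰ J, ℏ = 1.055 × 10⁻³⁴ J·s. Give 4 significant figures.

Force is [E]/[L] = [E]²/(ℏc); restore (ℏc)⁻¹.
1 GeV² → 1/(ℏc) × (1 GeV in J)² = 8.114 × 10⁵ N.
Result: 650 × 8.114 × 10⁵ = 5.274 × 10⁸ N.

5.274 × 10⁸ N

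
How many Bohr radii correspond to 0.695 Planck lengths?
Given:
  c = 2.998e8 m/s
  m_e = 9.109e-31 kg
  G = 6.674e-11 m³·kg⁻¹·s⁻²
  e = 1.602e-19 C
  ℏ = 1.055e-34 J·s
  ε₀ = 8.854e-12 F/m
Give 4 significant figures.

Planck length: ℓ_P = √(ℏG/c³) = 1.616e-35 m
Bohr radius: a₀ = 4πε₀ℏ²/(m_e e²) = 5.297e-11 m
0.695 × 1.616e-35 / 5.297e-11 = 2.121e-25

2.121e-25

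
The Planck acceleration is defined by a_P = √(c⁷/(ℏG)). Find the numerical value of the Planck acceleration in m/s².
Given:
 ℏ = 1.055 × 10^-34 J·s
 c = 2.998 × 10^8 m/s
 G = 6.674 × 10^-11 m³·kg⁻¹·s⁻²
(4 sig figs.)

a_P = √(c⁷/(ℏG))
  = √(3.092 × 10^103)
  = 5.560 × 10^51 m/s²

5.560 × 10^51 m/s²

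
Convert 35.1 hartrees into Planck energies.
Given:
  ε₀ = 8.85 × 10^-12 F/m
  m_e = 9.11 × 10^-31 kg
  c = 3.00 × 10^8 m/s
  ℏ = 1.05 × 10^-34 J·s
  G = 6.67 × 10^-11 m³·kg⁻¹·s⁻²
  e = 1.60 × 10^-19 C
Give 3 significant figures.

7.86 × 10^-26

hartree: E_h = m_e e⁴/(4πε₀ℏ)² = 4.38 × 10^-18 J
Planck energy: E_P = √(ℏc⁵/G) = 1.96 × 10^9 J
35.1 × 4.38 × 10^-18 / 1.96 × 10^9 = 7.86 × 10^-26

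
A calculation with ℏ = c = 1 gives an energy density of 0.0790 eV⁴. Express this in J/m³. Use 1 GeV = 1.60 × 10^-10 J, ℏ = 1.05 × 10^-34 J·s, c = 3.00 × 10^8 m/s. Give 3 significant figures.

1.66 J/m³

[E]/[L]³ = [E]⁴/(ℏc)³; restore (ℏc)⁻³.
1 GeV⁴ → 1/(ℏc)³ × (1 GeV in J)⁴ = 2.10 × 10^37 J/m³.
Convert the energy scale: 0.0790 eV⁴ = 7.90 × 10^-38 GeV⁴.
Result: 7.90 × 10^-38 × 2.10 × 10^37 = 1.66 J/m³.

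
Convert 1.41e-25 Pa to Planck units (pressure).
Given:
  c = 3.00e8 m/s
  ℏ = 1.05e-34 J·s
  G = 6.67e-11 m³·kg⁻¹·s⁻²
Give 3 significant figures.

3.01e-139

Planck pressure: p_P = c⁷/(ℏG²) = 4.68e113 Pa.
1.41e-25 / 4.68e113 = 3.01e-139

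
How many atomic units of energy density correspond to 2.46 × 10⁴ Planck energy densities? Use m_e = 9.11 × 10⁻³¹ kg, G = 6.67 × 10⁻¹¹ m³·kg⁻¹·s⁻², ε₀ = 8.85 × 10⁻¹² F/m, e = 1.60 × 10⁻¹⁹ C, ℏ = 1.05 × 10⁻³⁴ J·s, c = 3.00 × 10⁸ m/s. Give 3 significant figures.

3.82 × 10¹⁰⁴

Planck energy density: u_P = c⁷/(ℏG²) = 4.68 × 10¹¹³ J/m³
atomic unit of energy density: u_au = E_h/a₀³ = m_e⁴e¹⁰/((4πε₀)⁵ℏ⁸) = 3.01 × 10¹³ J/m³
2.46 × 10⁴ × 4.68 × 10¹¹³ / 3.01 × 10¹³ = 3.82 × 10¹⁰⁴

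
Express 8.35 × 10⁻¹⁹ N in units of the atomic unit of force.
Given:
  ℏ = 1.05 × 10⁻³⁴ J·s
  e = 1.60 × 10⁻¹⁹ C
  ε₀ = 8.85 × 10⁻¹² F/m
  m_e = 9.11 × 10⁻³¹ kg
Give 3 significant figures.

1.00 × 10⁻¹¹

atomic unit of force: F_au = E_h/a₀ = m_e²e⁶/((4πε₀)³ℏ⁴) = 8.33 × 10⁻⁸ N.
8.35 × 10⁻¹⁹ / 8.33 × 10⁻⁸ = 1.00 × 10⁻¹¹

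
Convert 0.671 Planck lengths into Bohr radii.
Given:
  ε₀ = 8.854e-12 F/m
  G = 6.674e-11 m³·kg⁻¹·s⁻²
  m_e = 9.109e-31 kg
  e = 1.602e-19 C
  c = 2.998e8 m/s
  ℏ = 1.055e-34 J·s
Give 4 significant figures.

Planck length: ℓ_P = √(ℏG/c³) = 1.616e-35 m
Bohr radius: a₀ = 4πε₀ℏ²/(m_e e²) = 5.297e-11 m
0.671 × 1.616e-35 / 5.297e-11 = 2.048e-25

2.048e-25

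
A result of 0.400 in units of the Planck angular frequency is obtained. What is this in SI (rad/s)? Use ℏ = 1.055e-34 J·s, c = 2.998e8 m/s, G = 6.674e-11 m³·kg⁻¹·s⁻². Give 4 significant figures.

One Planck angular frequency: ω_P = √(c⁵/(ℏG)) = 1.855e43 rad/s.
0.400 × 1.855e43 rad/s = 7.419e42 rad/s

7.419e42 rad/s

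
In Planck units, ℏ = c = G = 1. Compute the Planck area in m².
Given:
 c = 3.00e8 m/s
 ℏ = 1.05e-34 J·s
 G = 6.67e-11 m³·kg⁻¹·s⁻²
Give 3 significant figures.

The unique combination of the constants set to 1 with dimensions of area is A_P = ℏG/c³.
  = 7.00e-45 / 2.70e25
  = 2.59e-70 m²

2.59e-70 m²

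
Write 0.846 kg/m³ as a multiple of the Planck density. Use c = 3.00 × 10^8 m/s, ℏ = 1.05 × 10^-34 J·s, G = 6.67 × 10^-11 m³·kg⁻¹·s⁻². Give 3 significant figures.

Planck density: ρ_P = c⁵/(ℏG²) = 5.20 × 10^96 kg/m³.
0.846 / 5.20 × 10^96 = 1.63 × 10^-97

1.63 × 10^-97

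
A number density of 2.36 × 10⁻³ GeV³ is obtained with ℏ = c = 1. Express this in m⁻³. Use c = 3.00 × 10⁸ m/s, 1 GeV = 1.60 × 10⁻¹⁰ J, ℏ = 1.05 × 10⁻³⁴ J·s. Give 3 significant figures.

Number density is [L]⁻³ = [E]³/(ℏc)³.
1 GeV³ → 1/(ℏc)³ × (1 GeV in J)³ = 1.31 × 10⁴⁷ m⁻³.
Result: 2.36 × 10⁻³ × 1.31 × 10⁴⁷ = 3.09 × 10⁴⁴ m⁻³.

3.09 × 10⁴⁴ m⁻³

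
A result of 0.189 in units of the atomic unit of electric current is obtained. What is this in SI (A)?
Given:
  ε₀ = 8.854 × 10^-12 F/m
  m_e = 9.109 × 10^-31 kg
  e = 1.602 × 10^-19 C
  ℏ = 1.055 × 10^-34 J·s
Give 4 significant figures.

1.250 × 10^-3 A

One atomic unit of electric current: I_au = e E_h/ℏ = m_e e⁵/((4πε₀)²ℏ³) = 6.612 × 10^-3 A.
0.189 × 6.612 × 10^-3 A = 1.250 × 10^-3 A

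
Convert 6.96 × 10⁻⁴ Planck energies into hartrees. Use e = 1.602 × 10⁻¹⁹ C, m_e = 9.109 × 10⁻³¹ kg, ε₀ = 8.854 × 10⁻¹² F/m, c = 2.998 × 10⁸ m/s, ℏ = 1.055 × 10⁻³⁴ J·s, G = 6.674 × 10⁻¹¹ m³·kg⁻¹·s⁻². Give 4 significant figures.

3.128 × 10²³

Planck energy: E_P = √(ℏc⁵/G) = 1.957 × 10⁹ J
hartree: E_h = m_e e⁴/(4πε₀ℏ)² = 4.354 × 10⁻¹⁸ J
6.96 × 10⁻⁴ × 1.957 × 10⁹ / 4.354 × 10⁻¹⁸ = 3.128 × 10²³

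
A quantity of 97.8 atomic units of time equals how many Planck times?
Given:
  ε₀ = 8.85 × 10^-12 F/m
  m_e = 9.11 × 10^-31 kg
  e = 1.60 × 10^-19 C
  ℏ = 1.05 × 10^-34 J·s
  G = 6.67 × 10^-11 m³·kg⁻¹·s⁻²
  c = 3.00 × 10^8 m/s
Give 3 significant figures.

4.37 × 10^28

atomic unit of time: τ_au = (4πε₀)²ℏ³/(m_e e⁴) = 2.40 × 10^-17 s
Planck time: t_P = √(ℏG/c⁵) = 5.37 × 10^-44 s
97.8 × 2.40 × 10^-17 / 5.37 × 10^-44 = 4.37 × 10^28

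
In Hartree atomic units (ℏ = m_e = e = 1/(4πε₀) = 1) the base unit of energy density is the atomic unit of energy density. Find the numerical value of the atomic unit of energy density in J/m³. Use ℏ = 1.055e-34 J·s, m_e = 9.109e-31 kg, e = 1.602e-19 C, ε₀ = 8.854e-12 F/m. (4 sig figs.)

2.929e13 J/m³

u_au = E_h/a₀³ = m_e⁴e¹⁰/((4πε₀)⁵ℏ⁸)
E_h = 4.354e-18 J
a₀ = 5.297e-11 m
E_h/a₀³ = 2.929e13 J/m³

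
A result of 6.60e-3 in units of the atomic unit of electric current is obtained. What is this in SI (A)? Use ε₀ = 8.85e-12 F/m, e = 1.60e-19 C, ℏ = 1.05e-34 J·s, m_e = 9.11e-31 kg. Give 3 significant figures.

One atomic unit of electric current: I_au = e E_h/ℏ = m_e e⁵/((4πε₀)²ℏ³) = 6.67e-3 A.
6.60e-3 × 6.67e-3 A = 4.40e-5 A

4.40e-5 A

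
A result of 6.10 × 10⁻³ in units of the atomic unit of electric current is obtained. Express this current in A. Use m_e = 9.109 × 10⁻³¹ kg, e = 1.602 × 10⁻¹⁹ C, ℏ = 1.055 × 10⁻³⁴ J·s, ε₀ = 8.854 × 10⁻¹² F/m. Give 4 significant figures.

One atomic unit of electric current: I_au = e E_h/ℏ = m_e e⁵/((4πε₀)²ℏ³) = 6.612 × 10⁻³ A.
6.10 × 10⁻³ × 6.612 × 10⁻³ A = 4.033 × 10⁻⁵ A

4.033 × 10⁻⁵ A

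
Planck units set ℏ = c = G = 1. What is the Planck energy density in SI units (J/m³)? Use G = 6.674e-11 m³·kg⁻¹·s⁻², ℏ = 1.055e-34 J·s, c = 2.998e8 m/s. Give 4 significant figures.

4.632e113 J/m³

Dimensional analysis gives u_P = c⁷/(ℏG²).
  = 2.177e59 / 4.699e-55
  = 4.632e113 J/m³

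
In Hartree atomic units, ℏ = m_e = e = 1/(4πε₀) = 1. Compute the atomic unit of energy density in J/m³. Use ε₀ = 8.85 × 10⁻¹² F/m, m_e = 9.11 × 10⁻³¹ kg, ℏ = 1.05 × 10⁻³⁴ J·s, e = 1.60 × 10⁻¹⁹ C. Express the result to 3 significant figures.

3.01 × 10¹³ J/m³

Dimensional analysis gives u_au = E_h/a₀³ = m_e⁴e¹⁰/((4πε₀)⁵ℏ⁸).
E_h = 4.38 × 10⁻¹⁸ J
a₀ = 5.26 × 10⁻¹¹ m
E_h/a₀³ = 3.01 × 10¹³ J/m³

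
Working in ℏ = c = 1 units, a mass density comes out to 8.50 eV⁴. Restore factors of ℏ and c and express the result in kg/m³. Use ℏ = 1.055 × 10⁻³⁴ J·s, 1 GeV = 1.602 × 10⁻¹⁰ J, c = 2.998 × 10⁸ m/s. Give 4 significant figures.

Mass density is [E]/(c²[L]³) = [E]⁴/(ℏ³c⁵).
1 GeV⁴ → 1/(ℏ³c⁵) × (1 GeV in J)⁴ = 2.316 × 10²⁰ kg/m³.
Convert the energy scale: 8.50 eV⁴ = 8.50 × 10⁻³⁶ GeV⁴.
Result: 8.50 × 10⁻³⁶ × 2.316 × 10²⁰ = 1.969 × 10⁻¹⁵ kg/m³.

1.969 × 10⁻¹⁵ kg/m³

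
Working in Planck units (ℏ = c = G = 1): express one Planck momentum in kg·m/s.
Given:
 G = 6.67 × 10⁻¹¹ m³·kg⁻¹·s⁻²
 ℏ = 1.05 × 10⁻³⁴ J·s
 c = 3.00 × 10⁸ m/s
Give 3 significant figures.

Dimensional analysis gives p_P = √(ℏc³/G).
  = √(42.5)
  = 6.52 kg·m/s

6.52 kg·m/s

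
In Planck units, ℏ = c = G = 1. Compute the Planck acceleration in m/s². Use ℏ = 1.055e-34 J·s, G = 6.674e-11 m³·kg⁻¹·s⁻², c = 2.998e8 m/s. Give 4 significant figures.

5.560e51 m/s²

From ℏ = c = G = 1 the acceleration scale is a_P = √(c⁷/(ℏG)).
  = √(3.092e103)
  = 5.560e51 m/s²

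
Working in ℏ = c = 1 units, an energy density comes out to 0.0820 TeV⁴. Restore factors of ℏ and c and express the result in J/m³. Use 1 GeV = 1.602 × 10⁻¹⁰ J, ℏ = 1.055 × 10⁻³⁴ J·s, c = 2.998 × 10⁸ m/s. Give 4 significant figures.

[E]/[L]³ = [E]⁴/(ℏc)³; restore (ℏc)⁻³.
1 GeV⁴ → 1/(ℏc)³ × (1 GeV in J)⁴ = 2.082 × 10³⁷ J/m³.
Convert the energy scale: 0.0820 TeV⁴ = 8.20 × 10¹⁰ GeV⁴.
Result: 8.20 × 10¹⁰ × 2.082 × 10³⁷ = 1.707 × 10⁴⁸ J/m³.

1.707 × 10⁴⁸ J/m³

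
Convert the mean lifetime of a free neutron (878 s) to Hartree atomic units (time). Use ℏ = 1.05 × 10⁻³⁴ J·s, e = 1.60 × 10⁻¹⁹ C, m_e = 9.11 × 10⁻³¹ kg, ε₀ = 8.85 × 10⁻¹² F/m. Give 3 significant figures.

3.66 × 10¹⁹

atomic unit of time: τ_au = (4πε₀)²ℏ³/(m_e e⁴) = 2.40 × 10⁻¹⁷ s.
878 / 2.40 × 10⁻¹⁷ = 3.66 × 10¹⁹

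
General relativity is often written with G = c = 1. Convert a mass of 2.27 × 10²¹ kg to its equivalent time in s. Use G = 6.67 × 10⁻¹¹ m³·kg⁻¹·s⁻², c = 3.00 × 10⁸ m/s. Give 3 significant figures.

Mass → time via G/c³.
2.27 × 10²¹ kg × (G/c³) = 5.61 × 10⁻¹⁵ s

5.61 × 10⁻¹⁵ s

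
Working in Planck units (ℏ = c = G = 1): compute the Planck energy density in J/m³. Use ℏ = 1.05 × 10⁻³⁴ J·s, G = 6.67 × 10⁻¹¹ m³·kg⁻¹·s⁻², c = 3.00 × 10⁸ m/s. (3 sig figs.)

From ℏ = c = G = 1 the energy density scale is u_P = c⁷/(ℏG²).
  = 2.19 × 10⁵⁹ / 4.67 × 10⁻⁵⁵
  = 4.68 × 10¹¹³ J/m³

4.68 × 10¹¹³ J/m³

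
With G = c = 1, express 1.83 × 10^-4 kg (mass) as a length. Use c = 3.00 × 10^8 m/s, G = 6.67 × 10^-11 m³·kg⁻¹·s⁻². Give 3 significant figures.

In G = c = 1 units mass has dimensions of length; the conversion factor is G/c².
1.83 × 10^-4 kg × (G/c²) = 1.36 × 10^-31 m

1.36 × 10^-31 m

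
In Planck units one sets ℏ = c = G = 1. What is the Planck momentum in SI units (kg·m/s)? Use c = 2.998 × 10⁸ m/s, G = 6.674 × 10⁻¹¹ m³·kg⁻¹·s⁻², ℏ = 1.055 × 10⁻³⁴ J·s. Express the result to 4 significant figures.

6.527 kg·m/s

p_P = √(ℏc³/G)
  = √(42.60)
  = 6.527 kg·m/s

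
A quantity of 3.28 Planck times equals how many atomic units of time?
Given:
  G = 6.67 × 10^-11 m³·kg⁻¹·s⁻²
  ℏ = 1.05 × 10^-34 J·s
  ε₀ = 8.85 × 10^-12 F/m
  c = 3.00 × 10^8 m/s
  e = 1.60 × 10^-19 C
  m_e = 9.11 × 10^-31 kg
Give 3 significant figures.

7.34 × 10^-27

Planck time: t_P = √(ℏG/c⁵) = 5.37 × 10^-44 s
atomic unit of time: τ_au = (4πε₀)²ℏ³/(m_e e⁴) = 2.40 × 10^-17 s
3.28 × 5.37 × 10^-44 / 2.40 × 10^-17 = 7.34 × 10^-27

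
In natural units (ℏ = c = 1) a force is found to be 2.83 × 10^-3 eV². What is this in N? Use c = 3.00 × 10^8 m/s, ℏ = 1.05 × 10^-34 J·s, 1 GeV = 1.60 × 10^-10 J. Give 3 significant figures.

2.30 × 10^-15 N

Force is [E]/[L] = [E]²/(ℏc); restore (ℏc)⁻¹.
1 GeV² → 1/(ℏc) × (1 GeV in J)² = 8.13 × 10^5 N.
Convert the energy scale: 2.83 × 10^-3 eV² = 2.83 × 10^-21 GeV².
Result: 2.83 × 10^-21 × 8.13 × 10^5 = 2.30 × 10^-15 N.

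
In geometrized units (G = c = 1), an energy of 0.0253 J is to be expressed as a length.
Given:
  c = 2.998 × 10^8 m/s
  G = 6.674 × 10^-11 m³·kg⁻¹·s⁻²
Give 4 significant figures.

2.090 × 10^-46 m

Energy → length via G/c⁴.
0.0253 J × (G/c⁴) = 2.090 × 10^-46 m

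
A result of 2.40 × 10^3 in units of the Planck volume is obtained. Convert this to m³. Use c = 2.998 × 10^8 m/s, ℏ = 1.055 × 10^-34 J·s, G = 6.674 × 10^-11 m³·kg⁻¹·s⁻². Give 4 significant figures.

One Planck volume: V_P = (ℏG/c³)^(3/2) = 4.224 × 10^-105 m³.
2.40 × 10^3 × 4.224 × 10^-105 m³ = 1.014 × 10^-101 m³

1.014 × 10^-101 m³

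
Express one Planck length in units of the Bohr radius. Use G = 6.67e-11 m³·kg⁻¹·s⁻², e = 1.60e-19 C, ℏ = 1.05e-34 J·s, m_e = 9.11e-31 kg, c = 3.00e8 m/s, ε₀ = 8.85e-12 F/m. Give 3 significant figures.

3.06e-25

Planck length: ℓ_P = √(ℏG/c³) = 1.61e-35 m
Bohr radius: a₀ = 4πε₀ℏ²/(m_e e²) = 5.26e-11 m
ratio = 1.61e-35 / 5.26e-11 = 3.06e-25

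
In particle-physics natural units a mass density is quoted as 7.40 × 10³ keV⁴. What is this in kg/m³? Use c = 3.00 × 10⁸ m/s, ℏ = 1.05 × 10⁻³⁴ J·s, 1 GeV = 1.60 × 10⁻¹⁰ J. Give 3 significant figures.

Mass density is [E]/(c²[L]³) = [E]⁴/(ℏ³c⁵).
1 GeV⁴ → 1/(ℏ³c⁵) × (1 GeV in J)⁴ = 2.33 × 10²⁰ kg/m³.
Convert the energy scale: 7.40 × 10³ keV⁴ = 7.40 × 10⁻²¹ GeV⁴.
Result: 7.40 × 10⁻²¹ × 2.33 × 10²⁰ = 1.72 kg/m³.

1.72 kg/m³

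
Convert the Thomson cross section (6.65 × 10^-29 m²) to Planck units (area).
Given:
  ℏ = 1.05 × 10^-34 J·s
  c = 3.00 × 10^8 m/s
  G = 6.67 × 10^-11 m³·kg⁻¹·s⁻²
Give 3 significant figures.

2.56 × 10^41

Planck area: A_P = ℏG/c³ = 2.59 × 10^-70 m².
6.65 × 10^-29 / 2.59 × 10^-70 = 2.56 × 10^41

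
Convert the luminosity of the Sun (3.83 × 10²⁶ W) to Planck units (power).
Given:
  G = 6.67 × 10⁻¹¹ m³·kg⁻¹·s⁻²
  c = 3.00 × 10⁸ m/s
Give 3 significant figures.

Planck power: P_P = c⁵/G = 3.64 × 10⁵² W.
3.83 × 10²⁶ / 3.64 × 10⁵² = 1.05 × 10⁻²⁶

1.05 × 10⁻²⁶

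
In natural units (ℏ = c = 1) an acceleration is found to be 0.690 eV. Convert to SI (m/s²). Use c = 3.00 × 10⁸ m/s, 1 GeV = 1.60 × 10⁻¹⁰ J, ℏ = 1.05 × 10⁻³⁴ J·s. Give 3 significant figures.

Acceleration is [L]/[T]² = c·[E]/ℏ.
1 GeV → c/ℏ × (1 GeV in J) = 4.57 × 10³² m/s².
Convert the energy scale: 0.690 eV = 6.90 × 10⁻¹⁰ GeV.
Result: 6.90 × 10⁻¹⁰ × 4.57 × 10³² = 3.15 × 10²³ m/s².

3.15 × 10²³ m/s²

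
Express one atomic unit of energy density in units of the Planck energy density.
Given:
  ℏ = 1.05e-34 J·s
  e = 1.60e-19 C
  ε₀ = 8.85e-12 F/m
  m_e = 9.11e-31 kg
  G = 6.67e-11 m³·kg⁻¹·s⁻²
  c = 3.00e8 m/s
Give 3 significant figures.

atomic unit of energy density: u_au = E_h/a₀³ = m_e⁴e¹⁰/((4πε₀)⁵ℏ⁸) = 3.01e13 J/m³
Planck energy density: u_P = c⁷/(ℏG²) = 4.68e113 J/m³
ratio = 3.01e13 / 4.68e113 = 6.44e-101

6.44e-101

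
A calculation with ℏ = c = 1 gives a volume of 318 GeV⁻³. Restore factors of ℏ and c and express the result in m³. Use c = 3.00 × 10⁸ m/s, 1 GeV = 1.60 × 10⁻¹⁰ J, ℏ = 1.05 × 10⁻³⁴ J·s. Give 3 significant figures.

2.43 × 10⁻⁴⁵ m³

Volume is [L]³ = [E]⁻³·(ℏc)³.
1 GeV⁻³ → (ℏc)³ × (1 GeV in J)⁻³ = 7.63 × 10⁻⁴⁸ m³.
Result: 318 × 7.63 × 10⁻⁴⁸ = 2.43 × 10⁻⁴⁵ m³.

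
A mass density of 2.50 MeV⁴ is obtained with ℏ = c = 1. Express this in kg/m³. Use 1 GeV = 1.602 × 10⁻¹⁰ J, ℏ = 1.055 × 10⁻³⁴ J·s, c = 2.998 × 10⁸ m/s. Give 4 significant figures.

5.790 × 10⁸ kg/m³

Mass density is [E]/(c²[L]³) = [E]⁴/(ℏ³c⁵).
1 GeV⁴ → 1/(ℏ³c⁵) × (1 GeV in J)⁴ = 2.316 × 10²⁰ kg/m³.
Convert the energy scale: 2.50 MeV⁴ = 2.50 × 10⁻¹² GeV⁴.
Result: 2.50 × 10⁻¹² × 2.316 × 10²⁰ = 5.790 × 10⁸ kg/m³.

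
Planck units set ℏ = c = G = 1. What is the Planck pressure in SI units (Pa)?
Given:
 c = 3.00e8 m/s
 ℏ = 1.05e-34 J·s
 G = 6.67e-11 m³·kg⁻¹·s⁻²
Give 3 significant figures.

Dimensional analysis gives p_P = c⁷/(ℏG²).
  = 2.19e59 / 4.67e-55
  = 4.68e113 Pa

4.68e113 Pa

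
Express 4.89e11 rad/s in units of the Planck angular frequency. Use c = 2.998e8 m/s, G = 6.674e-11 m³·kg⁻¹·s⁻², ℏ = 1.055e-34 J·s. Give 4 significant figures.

Planck angular frequency: ω_P = √(c⁵/(ℏG)) = 1.855e43 rad/s.
4.89e11 / 1.855e43 = 2.637e-32

2.637e-32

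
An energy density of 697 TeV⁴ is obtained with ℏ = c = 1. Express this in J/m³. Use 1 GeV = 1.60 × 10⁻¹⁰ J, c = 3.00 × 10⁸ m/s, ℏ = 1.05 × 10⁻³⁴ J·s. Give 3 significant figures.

[E]/[L]³ = [E]⁴/(ℏc)³; restore (ℏc)⁻³.
1 GeV⁴ → 1/(ℏc)³ × (1 GeV in J)⁴ = 2.10 × 10³⁷ J/m³.
Convert the energy scale: 697 TeV⁴ = 6.97 × 10¹⁴ GeV⁴.
Result: 6.97 × 10¹⁴ × 2.10 × 10³⁷ = 1.46 × 10⁵² J/m³.

1.46 × 10⁵² J/m³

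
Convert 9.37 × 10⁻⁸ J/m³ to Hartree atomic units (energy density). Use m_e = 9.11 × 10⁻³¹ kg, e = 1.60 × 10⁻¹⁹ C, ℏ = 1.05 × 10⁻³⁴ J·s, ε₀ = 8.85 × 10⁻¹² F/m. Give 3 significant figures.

3.11 × 10⁻²¹

atomic unit of energy density: u_au = E_h/a₀³ = m_e⁴e¹⁰/((4πε₀)⁵ℏ⁸) = 3.01 × 10¹³ J/m³.
9.37 × 10⁻⁸ / 3.01 × 10¹³ = 3.11 × 10⁻²¹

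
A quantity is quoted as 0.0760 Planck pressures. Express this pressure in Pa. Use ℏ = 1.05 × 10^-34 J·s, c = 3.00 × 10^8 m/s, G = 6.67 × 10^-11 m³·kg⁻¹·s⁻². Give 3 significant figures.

One Planck pressure: p_P = c⁷/(ℏG²) = 4.68 × 10^113 Pa.
0.0760 × 4.68 × 10^113 Pa = 3.56 × 10^112 Pa

3.56 × 10^112 Pa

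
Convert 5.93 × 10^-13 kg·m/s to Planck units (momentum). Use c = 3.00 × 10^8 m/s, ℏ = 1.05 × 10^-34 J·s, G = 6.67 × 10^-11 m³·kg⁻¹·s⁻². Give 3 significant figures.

9.10 × 10^-14

Planck momentum: p_P = √(ℏc³/G) = 6.52 kg·m/s.
5.93 × 10^-13 / 6.52 = 9.10 × 10^-14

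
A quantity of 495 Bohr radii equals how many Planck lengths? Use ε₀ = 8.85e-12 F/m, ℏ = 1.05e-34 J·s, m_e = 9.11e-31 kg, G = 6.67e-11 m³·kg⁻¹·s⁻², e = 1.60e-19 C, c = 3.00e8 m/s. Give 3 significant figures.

1.62e27

Bohr radius: a₀ = 4πε₀ℏ²/(m_e e²) = 5.26e-11 m
Planck length: ℓ_P = √(ℏG/c³) = 1.61e-35 m
495 × 5.26e-11 / 1.61e-35 = 1.62e27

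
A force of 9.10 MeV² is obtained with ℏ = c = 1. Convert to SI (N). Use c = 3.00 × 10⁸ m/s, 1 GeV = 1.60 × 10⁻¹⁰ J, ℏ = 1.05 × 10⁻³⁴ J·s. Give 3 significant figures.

Force is [E]/[L] = [E]²/(ℏc); restore (ℏc)⁻¹.
1 GeV² → 1/(ℏc) × (1 GeV in J)² = 8.13 × 10⁵ N.
Convert the energy scale: 9.10 MeV² = 9.10 × 10⁻⁶ GeV².
Result: 9.10 × 10⁻⁶ × 8.13 × 10⁵ = 7.40 N.

7.40 N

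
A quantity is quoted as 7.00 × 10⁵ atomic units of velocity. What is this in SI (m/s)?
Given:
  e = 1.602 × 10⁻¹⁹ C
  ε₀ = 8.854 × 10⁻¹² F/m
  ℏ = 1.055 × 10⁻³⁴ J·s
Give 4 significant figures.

One atomic unit of velocity: v_au = e²/(4πε₀ℏ) = 2.186 × 10⁶ m/s.
7.00 × 10⁵ × 2.186 × 10⁶ m/s = 1.530 × 10¹² m/s

1.530 × 10¹² m/s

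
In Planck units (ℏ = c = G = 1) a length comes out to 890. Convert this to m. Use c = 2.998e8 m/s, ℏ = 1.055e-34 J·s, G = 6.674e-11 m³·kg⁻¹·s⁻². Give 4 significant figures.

One Planck length: ℓ_P = √(ℏG/c³) = 1.616e-35 m.
890 × 1.616e-35 m = 1.439e-32 m

1.439e-32 m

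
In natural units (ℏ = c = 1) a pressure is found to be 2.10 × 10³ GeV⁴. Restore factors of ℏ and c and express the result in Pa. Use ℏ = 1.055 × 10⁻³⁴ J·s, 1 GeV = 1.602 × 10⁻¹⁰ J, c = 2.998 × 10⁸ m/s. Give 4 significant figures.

Pressure is [E]/[L]³ = [E]⁴/(ℏc)³.
1 GeV⁴ → 1/(ℏc)³ × (1 GeV in J)⁴ = 2.082 × 10³⁷ Pa.
Result: 2.10 × 10³ × 2.082 × 10³⁷ = 4.371 × 10⁴⁰ Pa.

4.371 × 10⁴⁰ Pa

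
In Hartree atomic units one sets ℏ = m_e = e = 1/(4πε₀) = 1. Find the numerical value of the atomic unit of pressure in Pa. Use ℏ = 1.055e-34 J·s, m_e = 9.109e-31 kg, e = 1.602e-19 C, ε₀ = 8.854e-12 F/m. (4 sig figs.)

2.929e13 Pa

P_au = E_h/a₀³ = m_e⁴e¹⁰/((4πε₀)⁵ℏ⁸)
E_h = 4.354e-18 J
a₀ = 5.297e-11 m
E_h/a₀³ = 2.929e13 Pa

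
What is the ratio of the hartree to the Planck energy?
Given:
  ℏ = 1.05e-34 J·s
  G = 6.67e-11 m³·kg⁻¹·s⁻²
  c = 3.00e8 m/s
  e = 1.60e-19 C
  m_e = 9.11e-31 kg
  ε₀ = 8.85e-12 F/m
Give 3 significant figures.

2.24e-27

hartree: E_h = m_e e⁴/(4πε₀ℏ)² = 4.38e-18 J
Planck energy: E_P = √(ℏc⁵/G) = 1.96e9 J
ratio = 4.38e-18 / 1.96e9 = 2.24e-27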